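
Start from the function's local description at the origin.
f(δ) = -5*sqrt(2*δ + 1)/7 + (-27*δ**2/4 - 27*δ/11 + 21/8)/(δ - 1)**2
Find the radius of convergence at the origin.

The radius of convergence is 1/2.

Denominator factor (δ - 1)^2: pole of order 2 at 1, modulus 1.
Branch term (-5/7)*sqrt(1 - δ/(-1/2)): its argument vanishes at δ = -1/2, a square-root branch point, modulus 1/2.
The radius of convergence is the smallest modulus among the singular points: 1/2.


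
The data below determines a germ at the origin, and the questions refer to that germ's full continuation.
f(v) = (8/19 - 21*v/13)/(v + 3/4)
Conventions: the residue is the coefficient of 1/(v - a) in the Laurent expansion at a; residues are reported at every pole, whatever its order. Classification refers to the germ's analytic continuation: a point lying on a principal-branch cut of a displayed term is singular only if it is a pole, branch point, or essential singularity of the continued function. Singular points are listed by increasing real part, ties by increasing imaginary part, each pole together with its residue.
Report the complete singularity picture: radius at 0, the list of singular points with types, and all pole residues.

Radius of convergence at 0: 3/4.
At -3/4: a pole of order 1; residue 1613/988.

Denominator factor (v + 3/4): pole of order 1 at -3/4, modulus 3/4.
The radius of convergence is the smallest modulus among the singular points: 3/4.
At the order-1 pole -3/4 set g(v) = (v - (-3/4))*f(v) = 8/19 - 21*v/13.
Simple pole: residue = g(a) at a = -3/4, which is 1613/988.


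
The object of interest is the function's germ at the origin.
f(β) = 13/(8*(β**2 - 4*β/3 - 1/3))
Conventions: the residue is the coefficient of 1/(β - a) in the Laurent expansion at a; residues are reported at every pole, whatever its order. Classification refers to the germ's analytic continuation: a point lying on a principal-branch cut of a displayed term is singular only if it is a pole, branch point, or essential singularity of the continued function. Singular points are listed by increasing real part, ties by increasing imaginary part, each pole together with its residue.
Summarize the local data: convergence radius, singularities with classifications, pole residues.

Radius of convergence at 0: -2/3 + (1/3)*sqrt(7).
At 2/3 - (1/3)*sqrt(7): a pole of order 1; residue -(39/112)*sqrt(7).
At 2/3 + (1/3)*sqrt(7): a pole of order 1; residue (39/112)*sqrt(7).

Denominator factor (β**2 - 4*β/3 - 1/3): discriminant 28/9, real irrational roots 2/3 + (1/3)*sqrt(7) and 2/3 - (1/3)*sqrt(7); poles of order 1, moduli 2/3 + (1/3)*sqrt(7) and -2/3 + (1/3)*sqrt(7).
The radius of convergence is the smallest modulus among the singular points: -2/3 + (1/3)*sqrt(7).
The factor β**2 - 4*β/3 - 1/3 splits as (β - a)(β - a') with a = 2/3 - (1/3)*sqrt(7), a' = 2/3 + (1/3)*sqrt(7). At the order-1 pole a set g(β) = (β - a)*f(β) = [13/8] / (β - a').
Simple pole: residue = g(a) at a = 2/3 - (1/3)*sqrt(7), which is -(39/112)*sqrt(7).
The factor β**2 - 4*β/3 - 1/3 splits as (β - a)(β - a') with a = 2/3 + (1/3)*sqrt(7), a' = 2/3 - (1/3)*sqrt(7). At the order-1 pole a set g(β) = (β - a)*f(β) = [13/8] / (β - a').
Simple pole: residue = g(a) at a = 2/3 + (1/3)*sqrt(7), which is (39/112)*sqrt(7).
List the singular points by increasing real part (a conjugate pair: the negative imaginary part first).


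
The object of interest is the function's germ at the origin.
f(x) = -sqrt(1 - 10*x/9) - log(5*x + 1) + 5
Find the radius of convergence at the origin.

Branch term (-1)*sqrt(1 - x/(9/10)): its argument vanishes at x = 9/10, a square-root branch point, modulus 9/10.
Branch term (-1)*log(1 - x/(-1/5)): its argument vanishes at x = -1/5, a logarithmic branch point, modulus 1/5.
The radius of convergence is the smallest modulus among the singular points: 1/5.

The radius of convergence is 1/5.


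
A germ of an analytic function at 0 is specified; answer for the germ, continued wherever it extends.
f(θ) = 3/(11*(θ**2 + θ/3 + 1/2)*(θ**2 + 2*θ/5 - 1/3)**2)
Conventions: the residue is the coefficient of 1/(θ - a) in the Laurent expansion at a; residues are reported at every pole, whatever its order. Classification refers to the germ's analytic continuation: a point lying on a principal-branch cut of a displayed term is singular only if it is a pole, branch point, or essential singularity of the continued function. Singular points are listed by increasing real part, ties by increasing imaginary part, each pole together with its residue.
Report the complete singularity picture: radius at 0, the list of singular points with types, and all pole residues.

Denominator factor (θ**2 + θ/3 + 1/2): discriminant -17/9, complex-conjugate roots (-1/6) + ((1/6)*sqrt(17))*i and (-1/6) - ((1/6)*sqrt(17))*i; poles of order 1, moduli (1/2)*sqrt(2) and (1/2)*sqrt(2).
Denominator factor (θ**2 + 2*θ/5 - 1/3)^2: discriminant 112/75, real irrational roots -1/5 + (2/15)*sqrt(21) and -1/5 - (2/15)*sqrt(21); poles of order 2, moduli -1/5 + (2/15)*sqrt(21) and 1/5 + (2/15)*sqrt(21).
The radius of convergence is the smallest modulus among the singular points: -1/5 + (2/15)*sqrt(21).
The factor θ**2 + 2*θ/5 - 1/3 splits as (θ - a)(θ - a') with a = -1/5 - (2/15)*sqrt(21), a' = -1/5 + (2/15)*sqrt(21). At the order-2 pole a set g(θ) = (θ - a)^2*f(θ) = [3/(11*(θ**2 + θ/3 + 1/2))] / (θ - a')^2.
Order-2 pole: residue = g'(a); g'(-1/5 - (2/15)*sqrt(21)) = -1231200/41016371 + (4671417825/32156834864)*sqrt(21), so the residue is -1231200/41016371 + (4671417825/32156834864)*sqrt(21).
The factor θ**2 + θ/3 + 1/2 splits as (θ - a)(θ - a') with a = (-1/6) - ((1/6)*sqrt(17))*i, a' = (-1/6) + ((1/6)*sqrt(17))*i. At the order-1 pole a set g(θ) = (θ - a)*f(θ) = [3/(11*(θ**2 + 2*θ/5 - 1/3)**2)] / (θ - a').
Simple pole: residue = g(a) at a = (-1/6) - ((1/6)*sqrt(17))*i, which is (1231200/41016371) + ((46647900/697278307)*sqrt(17))*i.
The factor θ**2 + θ/3 + 1/2 splits as (θ - a)(θ - a') with a = (-1/6) + ((1/6)*sqrt(17))*i, a' = (-1/6) - ((1/6)*sqrt(17))*i. At the order-1 pole a set g(θ) = (θ - a)*f(θ) = [3/(11*(θ**2 + 2*θ/5 - 1/3)**2)] / (θ - a').
Simple pole: residue = g(a) at a = (-1/6) + ((1/6)*sqrt(17))*i, which is (1231200/41016371) - ((46647900/697278307)*sqrt(17))*i.
The factor θ**2 + 2*θ/5 - 1/3 splits as (θ - a)(θ - a') with a = -1/5 + (2/15)*sqrt(21), a' = -1/5 - (2/15)*sqrt(21). At the order-2 pole a set g(θ) = (θ - a)^2*f(θ) = [3/(11*(θ**2 + θ/3 + 1/2))] / (θ - a')^2.
Order-2 pole: residue = g'(a); g'(-1/5 + (2/15)*sqrt(21)) = -1231200/41016371 - (4671417825/32156834864)*sqrt(21), so the residue is -1231200/41016371 - (4671417825/32156834864)*sqrt(21).
List the singular points by increasing real part (a conjugate pair: the negative imaginary part first).

Radius of convergence at 0: -1/5 + (2/15)*sqrt(21).
At -1/5 - (2/15)*sqrt(21): a pole of order 2; residue -1231200/41016371 + (4671417825/32156834864)*sqrt(21).
At (-1/6) - ((1/6)*sqrt(17))*i: a pole of order 1; residue (1231200/41016371) + ((46647900/697278307)*sqrt(17))*i.
At (-1/6) + ((1/6)*sqrt(17))*i: a pole of order 1; residue (1231200/41016371) - ((46647900/697278307)*sqrt(17))*i.
At -1/5 + (2/15)*sqrt(21): a pole of order 2; residue -1231200/41016371 - (4671417825/32156834864)*sqrt(21).


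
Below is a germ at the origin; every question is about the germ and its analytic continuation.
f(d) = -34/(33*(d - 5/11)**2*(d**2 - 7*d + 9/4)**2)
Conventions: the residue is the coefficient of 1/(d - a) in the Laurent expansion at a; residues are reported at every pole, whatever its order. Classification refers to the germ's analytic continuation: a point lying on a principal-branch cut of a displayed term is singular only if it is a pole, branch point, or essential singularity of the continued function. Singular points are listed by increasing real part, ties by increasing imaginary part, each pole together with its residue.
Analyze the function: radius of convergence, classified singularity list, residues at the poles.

Denominator factor (d**2 - 7*d + 9/4)^2: discriminant 40, real irrational roots 7/2 + sqrt(10) and 7/2 - sqrt(10); poles of order 2, moduli 7/2 + sqrt(10) and 7/2 - sqrt(10).
Denominator factor (d - 5/11)^2: pole of order 2 at 5/11, modulus 5/11.
The radius of convergence is the smallest modulus among the singular points: 7/2 - sqrt(10).
The factor d**2 - 7*d + 9/4 splits as (d - a)(d - a') with a = 7/2 - sqrt(10), a' = 7/2 + sqrt(10). At the order-2 pole a set g(d) = (d - a)^2*f(d) = [-34/(33*(d - 5/11)**2)] / (d - a')^2.
Order-2 pole: residue = g'(a); g'(7/2 - sqrt(10)) = -2134540672/129730653 - (33750926693/6486532650)*sqrt(10), so the residue is -2134540672/129730653 - (33750926693/6486532650)*sqrt(10).
At the order-2 pole 5/11 set g(d) = (d - (5/11))^2*f(d) = -34/(33*(d**2 - 7*d + 9/4)**2).
Order-2 pole: residue = g'(a); g'(5/11) = 4269081344/129730653, so the residue is 4269081344/129730653.
The factor d**2 - 7*d + 9/4 splits as (d - a)(d - a') with a = 7/2 + sqrt(10), a' = 7/2 - sqrt(10). At the order-2 pole a set g(d) = (d - a)^2*f(d) = [-34/(33*(d - 5/11)**2)] / (d - a')^2.
Order-2 pole: residue = g'(a); g'(7/2 + sqrt(10)) = -2134540672/129730653 + (33750926693/6486532650)*sqrt(10), so the residue is -2134540672/129730653 + (33750926693/6486532650)*sqrt(10).
List the singular points by increasing real part (a conjugate pair: the negative imaginary part first).

Radius of convergence at 0: 7/2 - sqrt(10).
At 7/2 - sqrt(10): a pole of order 2; residue -2134540672/129730653 - (33750926693/6486532650)*sqrt(10).
At 5/11: a pole of order 2; residue 4269081344/129730653.
At 7/2 + sqrt(10): a pole of order 2; residue -2134540672/129730653 + (33750926693/6486532650)*sqrt(10).


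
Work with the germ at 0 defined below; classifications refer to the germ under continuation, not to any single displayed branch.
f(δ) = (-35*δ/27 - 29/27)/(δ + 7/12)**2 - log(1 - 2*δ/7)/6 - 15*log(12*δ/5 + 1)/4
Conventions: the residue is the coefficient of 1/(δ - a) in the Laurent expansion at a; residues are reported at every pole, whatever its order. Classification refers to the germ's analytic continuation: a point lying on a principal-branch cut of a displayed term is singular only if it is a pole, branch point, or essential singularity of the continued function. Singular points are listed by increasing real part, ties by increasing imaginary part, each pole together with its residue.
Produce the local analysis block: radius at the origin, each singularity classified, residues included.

Radius of convergence at 0: 5/12.
At -7/12: a pole of order 2; residue -35/27.
At -5/12: a logarithmic branch point.
At 7/2: a logarithmic branch point.

Denominator factor (δ + 7/12)^2: pole of order 2 at -7/12, modulus 7/12.
Branch term (-15/4)*log(1 - δ/(-5/12)): its argument vanishes at δ = -5/12, a logarithmic branch point, modulus 5/12.
Branch term (-1/6)*log(1 - δ/(7/2)): its argument vanishes at δ = 7/2, a logarithmic branch point, modulus 7/2.
The radius of convergence is the smallest modulus among the singular points: 5/12.
The branch terms are analytic at -7/12 and contribute nothing to the residue; only the rational part matters.
At the order-2 pole -7/12 set g(δ) = (δ - (-7/12))^2*(rational part) = -35*δ/27 - 29/27.
Order-2 pole: residue = g'(a); g'(-7/12) = -35/27, so the residue is -35/27.
List the singular points by increasing real part (a conjugate pair: the negative imaginary part first).


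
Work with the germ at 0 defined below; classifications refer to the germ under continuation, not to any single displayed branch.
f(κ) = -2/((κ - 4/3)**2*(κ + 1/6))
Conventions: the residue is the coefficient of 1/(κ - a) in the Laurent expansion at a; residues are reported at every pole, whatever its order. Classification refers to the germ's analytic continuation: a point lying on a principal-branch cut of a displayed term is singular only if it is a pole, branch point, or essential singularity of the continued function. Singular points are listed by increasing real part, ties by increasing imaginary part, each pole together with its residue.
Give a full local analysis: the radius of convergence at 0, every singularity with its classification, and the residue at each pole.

Radius of convergence at 0: 1/6.
At -1/6: a pole of order 1; residue -8/9.
At 4/3: a pole of order 2; residue 8/9.

Denominator factor (κ - 4/3)^2: pole of order 2 at 4/3, modulus 4/3.
Denominator factor (κ + 1/6): pole of order 1 at -1/6, modulus 1/6.
The radius of convergence is the smallest modulus among the singular points: 1/6.
At the order-1 pole -1/6 set g(κ) = (κ - (-1/6))*f(κ) = -2/(κ - 4/3)**2.
Simple pole: residue = g(a) at a = -1/6, which is -8/9.
At the order-2 pole 4/3 set g(κ) = (κ - (4/3))^2*f(κ) = -2/(κ + 1/6).
Order-2 pole: residue = g'(a); g'(4/3) = 8/9, so the residue is 8/9.
List the singular points by increasing real part (a conjugate pair: the negative imaginary part first).


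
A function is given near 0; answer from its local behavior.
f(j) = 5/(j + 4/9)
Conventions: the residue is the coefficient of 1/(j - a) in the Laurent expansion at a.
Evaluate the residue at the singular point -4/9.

The residue is 5.

At the order-1 pole -4/9 set g(j) = (j - (-4/9))*f(j) = 5.
Simple pole: residue = g(a) at a = -4/9, which is 5.


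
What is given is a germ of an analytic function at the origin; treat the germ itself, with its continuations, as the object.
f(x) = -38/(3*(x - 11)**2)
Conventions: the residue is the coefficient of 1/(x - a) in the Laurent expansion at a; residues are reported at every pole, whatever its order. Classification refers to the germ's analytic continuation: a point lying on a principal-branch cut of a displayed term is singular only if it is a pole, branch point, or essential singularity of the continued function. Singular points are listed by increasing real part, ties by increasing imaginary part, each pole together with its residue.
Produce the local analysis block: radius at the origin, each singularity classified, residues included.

Denominator factor (x - 11)^2: pole of order 2 at 11, modulus 11.
The radius of convergence is the smallest modulus among the singular points: 11.
At the order-2 pole 11 set g(x) = (x - (11))^2*f(x) = -38/3.
Order-2 pole: residue = g'(a); g'(11) = 0, so the residue is 0.

Radius of convergence at 0: 11.
At 11: a pole of order 2; residue 0.


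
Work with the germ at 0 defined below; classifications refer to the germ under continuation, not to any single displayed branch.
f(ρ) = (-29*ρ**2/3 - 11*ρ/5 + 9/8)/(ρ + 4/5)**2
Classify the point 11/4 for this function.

The point is a regular point.

Denominator factors: ρ + 4/5 = 71/20 at ρ = 11/4 — none vanishes.
So the germ continues analytically to 11/4.


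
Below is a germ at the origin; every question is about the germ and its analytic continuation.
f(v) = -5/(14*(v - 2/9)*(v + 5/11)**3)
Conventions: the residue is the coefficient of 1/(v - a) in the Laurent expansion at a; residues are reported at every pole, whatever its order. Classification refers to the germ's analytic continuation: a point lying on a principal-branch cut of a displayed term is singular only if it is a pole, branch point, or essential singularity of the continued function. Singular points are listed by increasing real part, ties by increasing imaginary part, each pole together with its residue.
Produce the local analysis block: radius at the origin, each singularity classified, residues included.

Radius of convergence at 0: 2/9.
At -5/11: a pole of order 3; residue 4851495/4210682.
At 2/9: a pole of order 1; residue -4851495/4210682.

Denominator factor (v - 2/9): pole of order 1 at 2/9, modulus 2/9.
Denominator factor (v + 5/11)^3: pole of order 3 at -5/11, modulus 5/11.
The radius of convergence is the smallest modulus among the singular points: 2/9.
At the order-3 pole -5/11 set g(v) = (v - (-5/11))^3*f(v) = -5/(14*(v - 2/9)).
Order-3 pole: residue = g''(a)/2; g''(-5/11) = 4851495/2105341, so the residue is 4851495/4210682.
At the order-1 pole 2/9 set g(v) = (v - (2/9))*f(v) = -5/(14*(v + 5/11)**3).
Simple pole: residue = g(a) at a = 2/9, which is -4851495/4210682.
List the singular points by increasing real part (a conjugate pair: the negative imaginary part first).


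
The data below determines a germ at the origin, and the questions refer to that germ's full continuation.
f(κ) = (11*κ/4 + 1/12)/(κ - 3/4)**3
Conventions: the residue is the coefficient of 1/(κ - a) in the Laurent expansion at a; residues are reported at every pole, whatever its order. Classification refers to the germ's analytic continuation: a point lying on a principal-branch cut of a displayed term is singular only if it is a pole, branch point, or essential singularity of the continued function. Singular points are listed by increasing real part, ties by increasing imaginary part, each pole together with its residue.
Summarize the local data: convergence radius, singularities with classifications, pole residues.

Radius of convergence at 0: 3/4.
At 3/4: a pole of order 3; residue 0.

Denominator factor (κ - 3/4)^3: pole of order 3 at 3/4, modulus 3/4.
The radius of convergence is the smallest modulus among the singular points: 3/4.
At the order-3 pole 3/4 set g(κ) = (κ - (3/4))^3*f(κ) = 11*κ/4 + 1/12.
Order-3 pole: residue = g''(a)/2; g''(3/4) = 0, so the residue is 0.


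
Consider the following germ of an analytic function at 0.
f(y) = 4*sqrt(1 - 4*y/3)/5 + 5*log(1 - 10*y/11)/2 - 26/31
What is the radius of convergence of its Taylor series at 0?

Branch term (4/5)*sqrt(1 - y/(3/4)): its argument vanishes at y = 3/4, a square-root branch point, modulus 3/4.
Branch term (5/2)*log(1 - y/(11/10)): its argument vanishes at y = 11/10, a logarithmic branch point, modulus 11/10.
The radius of convergence is the smallest modulus among the singular points: 3/4.

The radius of convergence is 3/4.


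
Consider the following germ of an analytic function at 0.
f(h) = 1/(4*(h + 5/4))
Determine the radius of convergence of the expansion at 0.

Denominator factor (h + 5/4): pole of order 1 at -5/4, modulus 5/4.
The radius of convergence is the smallest modulus among the singular points: 5/4.

The radius of convergence is 5/4.


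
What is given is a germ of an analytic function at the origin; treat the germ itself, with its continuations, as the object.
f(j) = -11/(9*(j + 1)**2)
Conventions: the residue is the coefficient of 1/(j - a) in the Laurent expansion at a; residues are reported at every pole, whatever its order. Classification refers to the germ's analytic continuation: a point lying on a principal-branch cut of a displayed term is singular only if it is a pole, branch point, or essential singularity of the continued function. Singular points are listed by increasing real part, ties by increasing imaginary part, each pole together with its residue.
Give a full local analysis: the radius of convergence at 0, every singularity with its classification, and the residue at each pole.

Denominator factor (j + 1)^2: pole of order 2 at -1, modulus 1.
The radius of convergence is the smallest modulus among the singular points: 1.
At the order-2 pole -1 set g(j) = (j - (-1))^2*f(j) = -11/9.
Order-2 pole: residue = g'(a); g'(-1) = 0, so the residue is 0.

Radius of convergence at 0: 1.
At -1: a pole of order 2; residue 0.


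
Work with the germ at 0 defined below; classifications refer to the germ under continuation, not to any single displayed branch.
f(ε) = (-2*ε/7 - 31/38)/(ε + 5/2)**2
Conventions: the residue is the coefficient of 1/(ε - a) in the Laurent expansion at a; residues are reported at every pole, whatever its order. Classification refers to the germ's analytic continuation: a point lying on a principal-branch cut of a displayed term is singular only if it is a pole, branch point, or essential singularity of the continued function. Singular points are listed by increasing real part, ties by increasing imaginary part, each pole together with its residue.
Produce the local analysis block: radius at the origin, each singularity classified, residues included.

Radius of convergence at 0: 5/2.
At -5/2: a pole of order 2; residue -2/7.

Denominator factor (ε + 5/2)^2: pole of order 2 at -5/2, modulus 5/2.
The radius of convergence is the smallest modulus among the singular points: 5/2.
At the order-2 pole -5/2 set g(ε) = (ε - (-5/2))^2*f(ε) = -2*ε/7 - 31/38.
Order-2 pole: residue = g'(a); g'(-5/2) = -2/7, so the residue is -2/7.


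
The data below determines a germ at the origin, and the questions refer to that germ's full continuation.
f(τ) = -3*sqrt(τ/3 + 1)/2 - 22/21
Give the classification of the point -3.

The point is an algebraic (square-root) branch point.

The term (-3/2)*sqrt(1 - τ/(-3)) has argument 1 - -3/(-3) = 0 at -3: a square-root (algebraic, two-sheeted) branch point; the remaining terms are analytic or single-valued there.


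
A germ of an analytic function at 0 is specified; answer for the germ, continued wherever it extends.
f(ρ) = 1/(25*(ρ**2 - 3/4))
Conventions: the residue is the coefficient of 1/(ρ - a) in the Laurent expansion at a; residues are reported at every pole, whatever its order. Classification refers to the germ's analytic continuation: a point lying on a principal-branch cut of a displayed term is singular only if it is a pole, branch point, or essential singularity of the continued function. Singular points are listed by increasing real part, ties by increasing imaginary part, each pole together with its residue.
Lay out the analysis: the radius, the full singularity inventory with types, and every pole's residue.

Denominator factor (ρ**2 - 3/4): discriminant 3, real irrational roots (1/2)*sqrt(3) and -(1/2)*sqrt(3); poles of order 1, moduli (1/2)*sqrt(3) and (1/2)*sqrt(3).
The radius of convergence is the smallest modulus among the singular points: (1/2)*sqrt(3).
The factor ρ**2 - 3/4 splits as (ρ - a)(ρ - a') with a = -(1/2)*sqrt(3), a' = (1/2)*sqrt(3). At the order-1 pole a set g(ρ) = (ρ - a)*f(ρ) = [1/25] / (ρ - a').
Simple pole: residue = g(a) at a = -(1/2)*sqrt(3), which is -(1/75)*sqrt(3).
The factor ρ**2 - 3/4 splits as (ρ - a)(ρ - a') with a = (1/2)*sqrt(3), a' = -(1/2)*sqrt(3). At the order-1 pole a set g(ρ) = (ρ - a)*f(ρ) = [1/25] / (ρ - a').
Simple pole: residue = g(a) at a = (1/2)*sqrt(3), which is (1/75)*sqrt(3).
List the singular points by increasing real part (a conjugate pair: the negative imaginary part first).

Radius of convergence at 0: (1/2)*sqrt(3).
At -(1/2)*sqrt(3): a pole of order 1; residue -(1/75)*sqrt(3).
At (1/2)*sqrt(3): a pole of order 1; residue (1/75)*sqrt(3).


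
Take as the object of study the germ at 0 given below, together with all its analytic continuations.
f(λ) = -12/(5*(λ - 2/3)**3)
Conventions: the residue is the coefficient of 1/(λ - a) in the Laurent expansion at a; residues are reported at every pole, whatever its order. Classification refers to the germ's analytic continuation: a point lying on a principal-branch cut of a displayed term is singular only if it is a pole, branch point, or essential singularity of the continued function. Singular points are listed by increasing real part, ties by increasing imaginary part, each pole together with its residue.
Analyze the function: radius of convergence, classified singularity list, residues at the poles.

Denominator factor (λ - 2/3)^3: pole of order 3 at 2/3, modulus 2/3.
The radius of convergence is the smallest modulus among the singular points: 2/3.
At the order-3 pole 2/3 set g(λ) = (λ - (2/3))^3*f(λ) = -12/5.
Order-3 pole: residue = g''(a)/2; g''(2/3) = 0, so the residue is 0.

Radius of convergence at 0: 2/3.
At 2/3: a pole of order 3; residue 0.


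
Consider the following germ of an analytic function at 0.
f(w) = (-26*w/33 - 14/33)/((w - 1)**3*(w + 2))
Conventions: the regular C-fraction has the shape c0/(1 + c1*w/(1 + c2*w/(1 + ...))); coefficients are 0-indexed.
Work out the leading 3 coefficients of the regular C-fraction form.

Taylor coefficients (expand at 0): a_0 = 7/33, a_1 = 61/66, a_2 = 263/132.
c0 = a_0 = 7/33. Peel one level at a time: if S = 1 + c*w/S' with S'(0) = 1, then c is the w-coefficient of S and S' = c*w/(S - 1).
S_1 = c0/f = 1 + (-61/14)*w + (470/49)*w^2 + ...; c1 = -61/14.
S_2 = c1*w/(S_1 - 1) = 1 + (940/427)*w + ...; c2 = 940/427.

The regular C-fraction coefficients are [7/33, -61/14, 940/427].


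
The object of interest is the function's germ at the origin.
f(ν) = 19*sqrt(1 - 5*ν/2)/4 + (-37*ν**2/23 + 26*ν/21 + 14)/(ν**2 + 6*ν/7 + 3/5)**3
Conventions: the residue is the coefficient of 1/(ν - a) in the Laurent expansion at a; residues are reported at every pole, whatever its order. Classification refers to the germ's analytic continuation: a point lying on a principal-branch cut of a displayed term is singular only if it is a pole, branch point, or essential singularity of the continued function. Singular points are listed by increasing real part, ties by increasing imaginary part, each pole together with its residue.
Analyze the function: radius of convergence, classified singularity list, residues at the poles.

Denominator factor (ν**2 + 6*ν/7 + 3/5)^3: discriminant -408/245, complex-conjugate roots (-3/7) + ((1/35)*sqrt(510))*i and (-3/7) - ((1/35)*sqrt(510))*i; poles of order 3, moduli (1/5)*sqrt(15) and (1/5)*sqrt(15).
Branch term (19/4)*sqrt(1 - ν/(2/5)): its argument vanishes at ν = 2/5, a square-root branch point, modulus 2/5.
The radius of convergence is the smallest modulus among the singular points: 2/5.
The branch term is analytic at (-3/7) - ((1/35)*sqrt(510))*i and contributes nothing to the residue; only the rational part matters.
The factor ν**2 + 6*ν/7 + 3/5 splits as (ν - a)(ν - a') with a = (-3/7) - ((1/35)*sqrt(510))*i, a' = (-3/7) + ((1/35)*sqrt(510))*i. At the order-3 pole a set g(ν) = (ν - a)^3*(rational part) = [-37*ν**2/23 + 26*ν/21 + 14] / (ν - a')^3.
Order-3 pole: residue = g''(a)/2; g''((-3/7) - ((1/35)*sqrt(510))*i) = ((125155555/65087424)*sqrt(510))*i, so the residue is ((125155555/130174848)*sqrt(510))*i.
The branch term is analytic at (-3/7) + ((1/35)*sqrt(510))*i and contributes nothing to the residue; only the rational part matters.
The factor ν**2 + 6*ν/7 + 3/5 splits as (ν - a)(ν - a') with a = (-3/7) + ((1/35)*sqrt(510))*i, a' = (-3/7) - ((1/35)*sqrt(510))*i. At the order-3 pole a set g(ν) = (ν - a)^3*(rational part) = [-37*ν**2/23 + 26*ν/21 + 14] / (ν - a')^3.
Order-3 pole: residue = g''(a)/2; g''((-3/7) + ((1/35)*sqrt(510))*i) = -((125155555/65087424)*sqrt(510))*i, so the residue is -((125155555/130174848)*sqrt(510))*i.
List the singular points by increasing real part (a conjugate pair: the negative imaginary part first).

Radius of convergence at 0: 2/5.
At (-3/7) - ((1/35)*sqrt(510))*i: a pole of order 3; residue ((125155555/130174848)*sqrt(510))*i.
At (-3/7) + ((1/35)*sqrt(510))*i: a pole of order 3; residue -((125155555/130174848)*sqrt(510))*i.
At 2/5: an algebraic (square-root) branch point.


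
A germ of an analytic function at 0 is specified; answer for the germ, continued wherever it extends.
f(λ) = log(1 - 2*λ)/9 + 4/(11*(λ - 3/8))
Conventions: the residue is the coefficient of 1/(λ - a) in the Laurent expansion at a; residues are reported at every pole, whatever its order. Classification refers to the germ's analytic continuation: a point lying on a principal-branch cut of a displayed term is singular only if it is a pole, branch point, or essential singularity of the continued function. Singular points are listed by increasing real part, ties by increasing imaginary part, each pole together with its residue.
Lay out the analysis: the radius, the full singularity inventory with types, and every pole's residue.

Radius of convergence at 0: 3/8.
At 3/8: a pole of order 1; residue 4/11.
At 1/2: a logarithmic branch point.

Denominator factor (λ - 3/8): pole of order 1 at 3/8, modulus 3/8.
Branch term (1/9)*log(1 - λ/(1/2)): its argument vanishes at λ = 1/2, a logarithmic branch point, modulus 1/2.
The radius of convergence is the smallest modulus among the singular points: 3/8.
The branch term is analytic at 3/8 and contributes nothing to the residue; only the rational part matters.
At the order-1 pole 3/8 set g(λ) = (λ - (3/8))*(rational part) = 4/11.
Simple pole: residue = g(a) at a = 3/8, which is 4/11.
List the singular points by increasing real part (a conjugate pair: the negative imaginary part first).


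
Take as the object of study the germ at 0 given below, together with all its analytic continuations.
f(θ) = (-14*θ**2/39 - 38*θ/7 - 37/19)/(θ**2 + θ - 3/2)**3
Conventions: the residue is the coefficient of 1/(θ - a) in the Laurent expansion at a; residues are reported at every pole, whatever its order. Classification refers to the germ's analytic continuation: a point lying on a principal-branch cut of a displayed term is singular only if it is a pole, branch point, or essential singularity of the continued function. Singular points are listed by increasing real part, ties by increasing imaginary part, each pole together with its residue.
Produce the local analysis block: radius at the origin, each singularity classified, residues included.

Denominator factor (θ**2 + θ - 3/2)^3: discriminant 7, real irrational roots -1/2 + (1/2)*sqrt(7) and -1/2 - (1/2)*sqrt(7); poles of order 3, moduli -1/2 + (1/2)*sqrt(7) and 1/2 + (1/2)*sqrt(7).
The radius of convergence is the smallest modulus among the singular points: -1/2 + (1/2)*sqrt(7).
The factor θ**2 + θ - 3/2 splits as (θ - a)(θ - a') with a = -1/2 - (1/2)*sqrt(7), a' = -1/2 + (1/2)*sqrt(7). At the order-3 pole a set g(θ) = (θ - a)^3*f(θ) = [-14*θ**2/39 - 38*θ/7 - 37/19] / (θ - a')^3.
Order-3 pole: residue = g''(a)/2; g''(-1/2 - (1/2)*sqrt(7)) = -(55184/1779141)*sqrt(7), so the residue is -(27592/1779141)*sqrt(7).
The factor θ**2 + θ - 3/2 splits as (θ - a)(θ - a') with a = -1/2 + (1/2)*sqrt(7), a' = -1/2 - (1/2)*sqrt(7). At the order-3 pole a set g(θ) = (θ - a)^3*f(θ) = [-14*θ**2/39 - 38*θ/7 - 37/19] / (θ - a')^3.
Order-3 pole: residue = g''(a)/2; g''(-1/2 + (1/2)*sqrt(7)) = (55184/1779141)*sqrt(7), so the residue is (27592/1779141)*sqrt(7).
List the singular points by increasing real part (a conjugate pair: the negative imaginary part first).

Radius of convergence at 0: -1/2 + (1/2)*sqrt(7).
At -1/2 - (1/2)*sqrt(7): a pole of order 3; residue -(27592/1779141)*sqrt(7).
At -1/2 + (1/2)*sqrt(7): a pole of order 3; residue (27592/1779141)*sqrt(7).


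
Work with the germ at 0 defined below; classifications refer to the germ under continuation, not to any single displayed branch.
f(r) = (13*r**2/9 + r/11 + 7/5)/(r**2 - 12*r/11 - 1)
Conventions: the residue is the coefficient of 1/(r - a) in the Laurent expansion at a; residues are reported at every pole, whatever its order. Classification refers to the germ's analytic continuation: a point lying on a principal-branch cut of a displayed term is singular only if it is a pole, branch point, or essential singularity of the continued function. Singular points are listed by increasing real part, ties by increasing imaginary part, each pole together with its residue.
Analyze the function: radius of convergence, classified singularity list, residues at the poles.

Denominator factor (r**2 - 12*r/11 - 1): discriminant 628/121, real irrational roots 6/11 + (1/11)*sqrt(157) and 6/11 - (1/11)*sqrt(157); poles of order 1, moduli 6/11 + (1/11)*sqrt(157) and -6/11 + (1/11)*sqrt(157).
The radius of convergence is the smallest modulus among the singular points: -6/11 + (1/11)*sqrt(157).
The factor r**2 - 12*r/11 - 1 splits as (r - a)(r - a') with a = 6/11 - (1/11)*sqrt(157), a' = 6/11 + (1/11)*sqrt(157). At the order-1 pole a set g(r) = (r - a)*f(r) = [13*r**2/9 + r/11 + 7/5] / (r - a').
Simple pole: residue = g(a) at a = 6/11 - (1/11)*sqrt(157), which is 5/6 - (929/7065)*sqrt(157).
The factor r**2 - 12*r/11 - 1 splits as (r - a)(r - a') with a = 6/11 + (1/11)*sqrt(157), a' = 6/11 - (1/11)*sqrt(157). At the order-1 pole a set g(r) = (r - a)*f(r) = [13*r**2/9 + r/11 + 7/5] / (r - a').
Simple pole: residue = g(a) at a = 6/11 + (1/11)*sqrt(157), which is 5/6 + (929/7065)*sqrt(157).
List the singular points by increasing real part (a conjugate pair: the negative imaginary part first).

Radius of convergence at 0: -6/11 + (1/11)*sqrt(157).
At 6/11 - (1/11)*sqrt(157): a pole of order 1; residue 5/6 - (929/7065)*sqrt(157).
At 6/11 + (1/11)*sqrt(157): a pole of order 1; residue 5/6 + (929/7065)*sqrt(157).


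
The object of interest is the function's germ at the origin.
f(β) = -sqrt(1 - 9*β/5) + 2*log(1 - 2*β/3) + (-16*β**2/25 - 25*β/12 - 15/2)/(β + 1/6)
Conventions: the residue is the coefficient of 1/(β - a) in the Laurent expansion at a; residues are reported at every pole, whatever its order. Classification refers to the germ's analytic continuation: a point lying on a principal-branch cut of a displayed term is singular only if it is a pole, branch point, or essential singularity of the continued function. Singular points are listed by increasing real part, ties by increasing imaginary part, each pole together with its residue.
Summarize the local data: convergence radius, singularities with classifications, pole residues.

Radius of convergence at 0: 1/6.
At -1/6: a pole of order 1; residue -12907/1800.
At 5/9: an algebraic (square-root) branch point.
At 3/2: a logarithmic branch point.

Denominator factor (β + 1/6): pole of order 1 at -1/6, modulus 1/6.
Branch term (2)*log(1 - β/(3/2)): its argument vanishes at β = 3/2, a logarithmic branch point, modulus 3/2.
Branch term (-1)*sqrt(1 - β/(5/9)): its argument vanishes at β = 5/9, a square-root branch point, modulus 5/9.
The radius of convergence is the smallest modulus among the singular points: 1/6.
The branch terms are analytic at -1/6 and contribute nothing to the residue; only the rational part matters.
At the order-1 pole -1/6 set g(β) = (β - (-1/6))*(rational part) = -16*β**2/25 - 25*β/12 - 15/2.
Simple pole: residue = g(a) at a = -1/6, which is -12907/1800.
List the singular points by increasing real part (a conjugate pair: the negative imaginary part first).


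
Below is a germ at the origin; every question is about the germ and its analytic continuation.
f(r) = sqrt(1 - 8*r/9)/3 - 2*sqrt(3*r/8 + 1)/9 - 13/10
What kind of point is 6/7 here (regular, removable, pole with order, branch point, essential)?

The point is a regular point.

There is no denominator, hence no pole anywhere.
Branch term sqrt(1 - r/(9/8)): argument at 6/7 is 5/21, nonzero, so 6/7 is not its branch point (a point on a principal cut is still regular for the continued germ).
Branch term sqrt(1 - r/(-8/3)): argument at 6/7 is 37/28, nonzero, so 6/7 is not its branch point (a point on a principal cut is still regular for the continued germ).
So the germ continues analytically to 6/7.


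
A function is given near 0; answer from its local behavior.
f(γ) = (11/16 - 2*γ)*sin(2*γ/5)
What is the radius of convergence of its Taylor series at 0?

The factor sin(2*γ/5) is entire and contributes no finite singular point.
The polynomial part has no poles.
No finite singular points: the Taylor series at 0 converges everywhere.

The radius of convergence is infinite.


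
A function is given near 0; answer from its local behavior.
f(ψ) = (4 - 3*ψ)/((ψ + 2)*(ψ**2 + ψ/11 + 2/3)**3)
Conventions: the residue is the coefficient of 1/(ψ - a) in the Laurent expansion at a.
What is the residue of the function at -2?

The residue is 179685/1620896.

At the order-1 pole -2 set g(ψ) = (ψ - (-2))*f(ψ) = (4 - 3*ψ)/(ψ**2 + ψ/11 + 2/3)**3.
Simple pole: residue = g(a) at a = -2, which is 179685/1620896.


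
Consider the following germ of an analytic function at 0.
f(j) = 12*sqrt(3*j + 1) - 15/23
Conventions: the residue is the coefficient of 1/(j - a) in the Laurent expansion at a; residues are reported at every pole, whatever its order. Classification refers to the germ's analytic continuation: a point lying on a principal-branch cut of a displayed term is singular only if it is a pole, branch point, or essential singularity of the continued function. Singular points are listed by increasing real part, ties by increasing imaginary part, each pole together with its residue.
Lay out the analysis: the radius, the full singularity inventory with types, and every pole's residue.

Radius of convergence at 0: 1/3.
At -1/3: an algebraic (square-root) branch point.

Branch term (12)*sqrt(1 - j/(-1/3)): its argument vanishes at j = -1/3, a square-root branch point, modulus 1/3.
The radius of convergence is the smallest modulus among the singular points: 1/3.


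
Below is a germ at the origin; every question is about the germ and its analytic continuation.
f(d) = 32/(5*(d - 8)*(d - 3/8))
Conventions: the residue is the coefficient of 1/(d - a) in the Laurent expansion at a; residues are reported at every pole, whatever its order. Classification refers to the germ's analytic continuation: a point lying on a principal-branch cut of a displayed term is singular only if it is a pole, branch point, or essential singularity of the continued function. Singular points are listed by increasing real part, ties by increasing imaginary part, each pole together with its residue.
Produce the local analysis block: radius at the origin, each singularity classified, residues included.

Denominator factor (d - 3/8): pole of order 1 at 3/8, modulus 3/8.
Denominator factor (d - 8): pole of order 1 at 8, modulus 8.
The radius of convergence is the smallest modulus among the singular points: 3/8.
At the order-1 pole 3/8 set g(d) = (d - (3/8))*f(d) = 32/(5*(d - 8)).
Simple pole: residue = g(a) at a = 3/8, which is -256/305.
At the order-1 pole 8 set g(d) = (d - (8))*f(d) = 32/(5*(d - 3/8)).
Simple pole: residue = g(a) at a = 8, which is 256/305.
List the singular points by increasing real part (a conjugate pair: the negative imaginary part first).

Radius of convergence at 0: 3/8.
At 3/8: a pole of order 1; residue -256/305.
At 8: a pole of order 1; residue 256/305.


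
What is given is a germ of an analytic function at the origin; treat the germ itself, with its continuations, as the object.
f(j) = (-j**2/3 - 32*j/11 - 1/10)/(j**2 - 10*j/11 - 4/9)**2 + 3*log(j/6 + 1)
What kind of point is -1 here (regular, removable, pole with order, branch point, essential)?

Denominator factors: j**2 - 10*j/11 - 4/9 = 145/99 at j = -1 — none vanishes.
Branch term log(1 - j/(-6)): argument at -1 is 5/6, nonzero, so -1 is not its branch point (a point on a principal cut is still regular for the continued germ).
So the germ continues analytically to -1.

The point is a regular point.


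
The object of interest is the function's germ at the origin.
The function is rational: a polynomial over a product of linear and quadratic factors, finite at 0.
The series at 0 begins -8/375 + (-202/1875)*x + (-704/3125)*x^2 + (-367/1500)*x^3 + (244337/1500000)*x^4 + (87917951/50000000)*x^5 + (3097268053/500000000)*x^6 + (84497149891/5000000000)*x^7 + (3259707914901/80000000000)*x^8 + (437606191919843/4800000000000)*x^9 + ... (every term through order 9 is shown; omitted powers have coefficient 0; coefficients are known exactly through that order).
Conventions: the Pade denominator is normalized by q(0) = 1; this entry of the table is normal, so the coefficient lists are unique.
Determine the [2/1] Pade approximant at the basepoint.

Taylor coefficients needed (read off): a_0 = -8/375, a_1 = -202/1875, a_2 = -704/3125, a_3 = -367/1500.
Write the denominator as Q(x) = 1 + q1*x. Requiring Q*f - P = O(x^4) with deg P <= 2 kills the coefficients of x^3..x^3 in Q*f:
  x^3: a_3 + q1*a_2 = 0, i.e. -367/1500 + (-704/3125)*q1 = 0.
Solving this linear system: q1 = -9175/8448.
The numerator is Q*f truncated at degree 2: P0 = a_0 = -8/375; P1 = a_1 + q1*a_0 = -167437/1980000; P2 = a_2 + q1*a_1 = -4287713/39600000.

The Pade approximant has numerator coefficients [-8/375, -167437/1980000, -4287713/39600000]; denominator coefficients [1, -9175/8448].


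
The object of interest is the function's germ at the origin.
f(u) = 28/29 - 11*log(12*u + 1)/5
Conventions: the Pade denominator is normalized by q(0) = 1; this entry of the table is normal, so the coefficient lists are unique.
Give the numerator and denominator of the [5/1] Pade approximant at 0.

Taylor coefficients needed (expand at 0): a_0 = 28/29, a_1 = -132/5, a_2 = 792/5, a_3 = -6336/5, a_4 = 57024/5, a_5 = -2737152/25, a_6 = 5474304/5.
Write the denominator as Q(u) = 1 + q1*u. Requiring Q*f - P = O(u^7) with deg P <= 5 kills the coefficients of u^6..u^6 in Q*f:
  u^6: a_6 + q1*a_5 = 0, i.e. 5474304/5 + (-2737152/25)*q1 = 0.
Solving this linear system: q1 = 10.
The numerator is Q*f truncated at degree 5: P0 = a_0 = 28/29; P1 = a_1 + q1*a_0 = -2428/145; P2 = a_2 + q1*a_1 = -528/5; P3 = a_3 + q1*a_2 = 1584/5; P4 = a_4 + q1*a_3 = -6336/5; P5 = a_5 + q1*a_4 = 114048/25.

The Pade approximant has numerator coefficients [28/29, -2428/145, -528/5, 1584/5, -6336/5, 114048/25]; denominator coefficients [1, 10].
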